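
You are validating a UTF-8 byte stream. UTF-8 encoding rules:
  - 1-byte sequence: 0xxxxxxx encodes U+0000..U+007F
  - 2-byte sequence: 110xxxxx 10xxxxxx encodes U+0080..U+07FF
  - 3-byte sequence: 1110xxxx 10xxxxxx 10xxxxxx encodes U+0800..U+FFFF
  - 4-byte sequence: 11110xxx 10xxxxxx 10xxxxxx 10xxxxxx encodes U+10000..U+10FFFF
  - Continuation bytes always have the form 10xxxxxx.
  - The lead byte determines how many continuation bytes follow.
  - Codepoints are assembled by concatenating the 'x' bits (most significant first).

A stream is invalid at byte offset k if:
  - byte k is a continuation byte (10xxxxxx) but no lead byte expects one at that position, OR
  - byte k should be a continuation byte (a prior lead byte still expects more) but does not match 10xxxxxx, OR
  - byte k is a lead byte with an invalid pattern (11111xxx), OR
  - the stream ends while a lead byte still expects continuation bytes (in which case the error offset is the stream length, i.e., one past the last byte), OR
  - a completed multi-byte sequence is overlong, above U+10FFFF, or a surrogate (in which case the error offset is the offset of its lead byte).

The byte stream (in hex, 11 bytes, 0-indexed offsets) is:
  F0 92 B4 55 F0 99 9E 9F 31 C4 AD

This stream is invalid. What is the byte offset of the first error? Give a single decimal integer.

Answer: 3

Derivation:
Byte[0]=F0: 4-byte lead, need 3 cont bytes. acc=0x0
Byte[1]=92: continuation. acc=(acc<<6)|0x12=0x12
Byte[2]=B4: continuation. acc=(acc<<6)|0x34=0x4B4
Byte[3]=55: expected 10xxxxxx continuation. INVALID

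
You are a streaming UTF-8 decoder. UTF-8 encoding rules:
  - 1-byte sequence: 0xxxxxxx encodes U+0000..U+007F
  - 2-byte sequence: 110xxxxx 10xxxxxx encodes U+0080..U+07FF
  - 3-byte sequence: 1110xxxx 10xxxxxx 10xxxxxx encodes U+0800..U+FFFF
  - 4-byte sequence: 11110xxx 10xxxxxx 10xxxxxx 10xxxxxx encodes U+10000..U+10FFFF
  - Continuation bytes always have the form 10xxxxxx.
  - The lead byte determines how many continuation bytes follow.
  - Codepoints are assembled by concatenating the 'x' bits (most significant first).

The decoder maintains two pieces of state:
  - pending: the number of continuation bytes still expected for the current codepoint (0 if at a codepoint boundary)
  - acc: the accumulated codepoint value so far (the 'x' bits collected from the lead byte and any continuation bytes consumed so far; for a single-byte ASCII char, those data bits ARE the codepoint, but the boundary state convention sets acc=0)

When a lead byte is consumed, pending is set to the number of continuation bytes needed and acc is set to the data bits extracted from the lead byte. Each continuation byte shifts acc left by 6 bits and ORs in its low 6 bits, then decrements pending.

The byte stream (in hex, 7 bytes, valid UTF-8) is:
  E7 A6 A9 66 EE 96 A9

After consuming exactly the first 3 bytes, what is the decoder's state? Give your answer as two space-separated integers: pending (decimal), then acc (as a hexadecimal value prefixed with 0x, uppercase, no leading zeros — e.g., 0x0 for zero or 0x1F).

Byte[0]=E7: 3-byte lead. pending=2, acc=0x7
Byte[1]=A6: continuation. acc=(acc<<6)|0x26=0x1E6, pending=1
Byte[2]=A9: continuation. acc=(acc<<6)|0x29=0x79A9, pending=0

Answer: 0 0x79A9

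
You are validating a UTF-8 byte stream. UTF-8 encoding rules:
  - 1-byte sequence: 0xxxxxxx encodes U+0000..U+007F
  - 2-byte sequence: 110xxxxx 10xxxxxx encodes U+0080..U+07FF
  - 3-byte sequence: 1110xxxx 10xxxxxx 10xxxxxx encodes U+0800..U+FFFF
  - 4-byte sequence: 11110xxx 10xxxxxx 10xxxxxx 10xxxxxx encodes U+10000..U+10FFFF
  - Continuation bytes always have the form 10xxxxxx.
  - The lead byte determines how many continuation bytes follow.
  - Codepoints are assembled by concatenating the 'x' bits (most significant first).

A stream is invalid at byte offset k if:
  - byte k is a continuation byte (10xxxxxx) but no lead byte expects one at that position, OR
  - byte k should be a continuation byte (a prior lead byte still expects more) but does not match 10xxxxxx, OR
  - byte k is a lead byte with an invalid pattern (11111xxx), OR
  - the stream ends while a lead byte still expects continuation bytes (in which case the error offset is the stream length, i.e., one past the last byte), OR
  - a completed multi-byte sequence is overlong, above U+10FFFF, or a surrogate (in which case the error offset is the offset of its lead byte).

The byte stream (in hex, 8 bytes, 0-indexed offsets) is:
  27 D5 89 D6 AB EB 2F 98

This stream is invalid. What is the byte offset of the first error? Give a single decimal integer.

Answer: 6

Derivation:
Byte[0]=27: 1-byte ASCII. cp=U+0027
Byte[1]=D5: 2-byte lead, need 1 cont bytes. acc=0x15
Byte[2]=89: continuation. acc=(acc<<6)|0x09=0x549
Completed: cp=U+0549 (starts at byte 1)
Byte[3]=D6: 2-byte lead, need 1 cont bytes. acc=0x16
Byte[4]=AB: continuation. acc=(acc<<6)|0x2B=0x5AB
Completed: cp=U+05AB (starts at byte 3)
Byte[5]=EB: 3-byte lead, need 2 cont bytes. acc=0xB
Byte[6]=2F: expected 10xxxxxx continuation. INVALID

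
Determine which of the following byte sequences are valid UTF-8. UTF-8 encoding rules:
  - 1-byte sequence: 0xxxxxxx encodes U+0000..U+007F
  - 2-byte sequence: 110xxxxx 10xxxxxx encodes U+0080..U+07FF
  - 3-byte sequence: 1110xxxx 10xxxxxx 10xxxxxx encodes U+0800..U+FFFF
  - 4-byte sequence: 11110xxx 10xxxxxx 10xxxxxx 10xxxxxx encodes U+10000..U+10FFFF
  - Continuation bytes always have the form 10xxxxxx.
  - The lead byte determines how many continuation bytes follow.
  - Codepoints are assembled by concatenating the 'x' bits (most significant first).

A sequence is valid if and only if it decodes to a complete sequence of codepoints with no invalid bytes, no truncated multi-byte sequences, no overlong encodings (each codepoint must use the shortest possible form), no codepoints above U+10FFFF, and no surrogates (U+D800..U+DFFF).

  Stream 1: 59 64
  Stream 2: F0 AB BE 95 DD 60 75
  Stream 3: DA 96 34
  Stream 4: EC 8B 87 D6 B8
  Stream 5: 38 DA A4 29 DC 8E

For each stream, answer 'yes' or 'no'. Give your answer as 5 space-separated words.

Answer: yes no yes yes yes

Derivation:
Stream 1: decodes cleanly. VALID
Stream 2: error at byte offset 5. INVALID
Stream 3: decodes cleanly. VALID
Stream 4: decodes cleanly. VALID
Stream 5: decodes cleanly. VALID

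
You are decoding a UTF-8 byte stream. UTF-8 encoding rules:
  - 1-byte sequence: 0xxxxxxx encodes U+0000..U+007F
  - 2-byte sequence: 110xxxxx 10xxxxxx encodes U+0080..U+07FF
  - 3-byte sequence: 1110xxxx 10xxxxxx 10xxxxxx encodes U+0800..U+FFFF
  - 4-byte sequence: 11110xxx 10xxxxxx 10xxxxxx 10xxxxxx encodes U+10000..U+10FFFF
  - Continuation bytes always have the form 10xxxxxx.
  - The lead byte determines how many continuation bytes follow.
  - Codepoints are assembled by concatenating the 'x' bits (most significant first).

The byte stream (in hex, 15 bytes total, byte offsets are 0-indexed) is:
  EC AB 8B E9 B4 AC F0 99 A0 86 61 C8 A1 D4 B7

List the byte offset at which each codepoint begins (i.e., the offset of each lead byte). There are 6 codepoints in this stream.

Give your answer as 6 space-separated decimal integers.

Byte[0]=EC: 3-byte lead, need 2 cont bytes. acc=0xC
Byte[1]=AB: continuation. acc=(acc<<6)|0x2B=0x32B
Byte[2]=8B: continuation. acc=(acc<<6)|0x0B=0xCACB
Completed: cp=U+CACB (starts at byte 0)
Byte[3]=E9: 3-byte lead, need 2 cont bytes. acc=0x9
Byte[4]=B4: continuation. acc=(acc<<6)|0x34=0x274
Byte[5]=AC: continuation. acc=(acc<<6)|0x2C=0x9D2C
Completed: cp=U+9D2C (starts at byte 3)
Byte[6]=F0: 4-byte lead, need 3 cont bytes. acc=0x0
Byte[7]=99: continuation. acc=(acc<<6)|0x19=0x19
Byte[8]=A0: continuation. acc=(acc<<6)|0x20=0x660
Byte[9]=86: continuation. acc=(acc<<6)|0x06=0x19806
Completed: cp=U+19806 (starts at byte 6)
Byte[10]=61: 1-byte ASCII. cp=U+0061
Byte[11]=C8: 2-byte lead, need 1 cont bytes. acc=0x8
Byte[12]=A1: continuation. acc=(acc<<6)|0x21=0x221
Completed: cp=U+0221 (starts at byte 11)
Byte[13]=D4: 2-byte lead, need 1 cont bytes. acc=0x14
Byte[14]=B7: continuation. acc=(acc<<6)|0x37=0x537
Completed: cp=U+0537 (starts at byte 13)

Answer: 0 3 6 10 11 13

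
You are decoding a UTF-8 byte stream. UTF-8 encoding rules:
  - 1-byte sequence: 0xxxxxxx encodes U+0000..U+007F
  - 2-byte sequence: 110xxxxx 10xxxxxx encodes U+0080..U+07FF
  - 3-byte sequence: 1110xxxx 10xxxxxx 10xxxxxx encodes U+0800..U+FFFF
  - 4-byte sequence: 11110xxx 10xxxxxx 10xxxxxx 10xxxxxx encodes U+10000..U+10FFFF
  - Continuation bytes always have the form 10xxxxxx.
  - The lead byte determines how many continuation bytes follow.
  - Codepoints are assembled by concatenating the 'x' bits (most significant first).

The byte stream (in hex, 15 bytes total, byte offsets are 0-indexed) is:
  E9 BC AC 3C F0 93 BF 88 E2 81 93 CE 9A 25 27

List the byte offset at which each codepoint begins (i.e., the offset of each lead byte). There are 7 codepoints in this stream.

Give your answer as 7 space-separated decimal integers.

Answer: 0 3 4 8 11 13 14

Derivation:
Byte[0]=E9: 3-byte lead, need 2 cont bytes. acc=0x9
Byte[1]=BC: continuation. acc=(acc<<6)|0x3C=0x27C
Byte[2]=AC: continuation. acc=(acc<<6)|0x2C=0x9F2C
Completed: cp=U+9F2C (starts at byte 0)
Byte[3]=3C: 1-byte ASCII. cp=U+003C
Byte[4]=F0: 4-byte lead, need 3 cont bytes. acc=0x0
Byte[5]=93: continuation. acc=(acc<<6)|0x13=0x13
Byte[6]=BF: continuation. acc=(acc<<6)|0x3F=0x4FF
Byte[7]=88: continuation. acc=(acc<<6)|0x08=0x13FC8
Completed: cp=U+13FC8 (starts at byte 4)
Byte[8]=E2: 3-byte lead, need 2 cont bytes. acc=0x2
Byte[9]=81: continuation. acc=(acc<<6)|0x01=0x81
Byte[10]=93: continuation. acc=(acc<<6)|0x13=0x2053
Completed: cp=U+2053 (starts at byte 8)
Byte[11]=CE: 2-byte lead, need 1 cont bytes. acc=0xE
Byte[12]=9A: continuation. acc=(acc<<6)|0x1A=0x39A
Completed: cp=U+039A (starts at byte 11)
Byte[13]=25: 1-byte ASCII. cp=U+0025
Byte[14]=27: 1-byte ASCII. cp=U+0027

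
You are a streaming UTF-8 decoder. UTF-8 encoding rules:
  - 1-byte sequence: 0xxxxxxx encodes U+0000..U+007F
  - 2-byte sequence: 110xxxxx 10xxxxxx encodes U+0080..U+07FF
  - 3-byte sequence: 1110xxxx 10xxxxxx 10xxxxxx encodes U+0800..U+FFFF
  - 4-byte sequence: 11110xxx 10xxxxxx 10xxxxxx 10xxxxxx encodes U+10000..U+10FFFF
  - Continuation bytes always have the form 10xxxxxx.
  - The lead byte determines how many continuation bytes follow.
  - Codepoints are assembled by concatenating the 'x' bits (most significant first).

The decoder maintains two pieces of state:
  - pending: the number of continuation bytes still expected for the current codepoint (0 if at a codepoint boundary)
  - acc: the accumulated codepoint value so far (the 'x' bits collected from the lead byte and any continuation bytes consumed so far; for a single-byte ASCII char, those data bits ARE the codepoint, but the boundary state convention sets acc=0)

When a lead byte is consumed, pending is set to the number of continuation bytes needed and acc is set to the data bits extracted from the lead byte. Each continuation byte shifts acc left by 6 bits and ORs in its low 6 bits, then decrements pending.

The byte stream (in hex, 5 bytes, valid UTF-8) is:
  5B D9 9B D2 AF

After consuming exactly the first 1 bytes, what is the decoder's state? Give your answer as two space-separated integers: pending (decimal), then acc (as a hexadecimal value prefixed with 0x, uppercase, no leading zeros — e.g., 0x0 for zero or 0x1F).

Byte[0]=5B: 1-byte. pending=0, acc=0x0

Answer: 0 0x0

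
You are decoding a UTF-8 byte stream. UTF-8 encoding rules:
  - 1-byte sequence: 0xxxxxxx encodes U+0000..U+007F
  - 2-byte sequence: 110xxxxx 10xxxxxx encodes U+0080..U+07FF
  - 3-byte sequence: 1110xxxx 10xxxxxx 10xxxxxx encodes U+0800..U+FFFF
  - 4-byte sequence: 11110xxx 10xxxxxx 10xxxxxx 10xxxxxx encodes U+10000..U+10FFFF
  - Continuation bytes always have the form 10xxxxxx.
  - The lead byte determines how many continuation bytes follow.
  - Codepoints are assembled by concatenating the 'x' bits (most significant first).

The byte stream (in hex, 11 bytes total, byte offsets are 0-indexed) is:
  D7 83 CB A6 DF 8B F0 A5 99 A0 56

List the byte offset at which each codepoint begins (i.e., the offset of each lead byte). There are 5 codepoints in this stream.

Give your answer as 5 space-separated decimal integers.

Byte[0]=D7: 2-byte lead, need 1 cont bytes. acc=0x17
Byte[1]=83: continuation. acc=(acc<<6)|0x03=0x5C3
Completed: cp=U+05C3 (starts at byte 0)
Byte[2]=CB: 2-byte lead, need 1 cont bytes. acc=0xB
Byte[3]=A6: continuation. acc=(acc<<6)|0x26=0x2E6
Completed: cp=U+02E6 (starts at byte 2)
Byte[4]=DF: 2-byte lead, need 1 cont bytes. acc=0x1F
Byte[5]=8B: continuation. acc=(acc<<6)|0x0B=0x7CB
Completed: cp=U+07CB (starts at byte 4)
Byte[6]=F0: 4-byte lead, need 3 cont bytes. acc=0x0
Byte[7]=A5: continuation. acc=(acc<<6)|0x25=0x25
Byte[8]=99: continuation. acc=(acc<<6)|0x19=0x959
Byte[9]=A0: continuation. acc=(acc<<6)|0x20=0x25660
Completed: cp=U+25660 (starts at byte 6)
Byte[10]=56: 1-byte ASCII. cp=U+0056

Answer: 0 2 4 6 10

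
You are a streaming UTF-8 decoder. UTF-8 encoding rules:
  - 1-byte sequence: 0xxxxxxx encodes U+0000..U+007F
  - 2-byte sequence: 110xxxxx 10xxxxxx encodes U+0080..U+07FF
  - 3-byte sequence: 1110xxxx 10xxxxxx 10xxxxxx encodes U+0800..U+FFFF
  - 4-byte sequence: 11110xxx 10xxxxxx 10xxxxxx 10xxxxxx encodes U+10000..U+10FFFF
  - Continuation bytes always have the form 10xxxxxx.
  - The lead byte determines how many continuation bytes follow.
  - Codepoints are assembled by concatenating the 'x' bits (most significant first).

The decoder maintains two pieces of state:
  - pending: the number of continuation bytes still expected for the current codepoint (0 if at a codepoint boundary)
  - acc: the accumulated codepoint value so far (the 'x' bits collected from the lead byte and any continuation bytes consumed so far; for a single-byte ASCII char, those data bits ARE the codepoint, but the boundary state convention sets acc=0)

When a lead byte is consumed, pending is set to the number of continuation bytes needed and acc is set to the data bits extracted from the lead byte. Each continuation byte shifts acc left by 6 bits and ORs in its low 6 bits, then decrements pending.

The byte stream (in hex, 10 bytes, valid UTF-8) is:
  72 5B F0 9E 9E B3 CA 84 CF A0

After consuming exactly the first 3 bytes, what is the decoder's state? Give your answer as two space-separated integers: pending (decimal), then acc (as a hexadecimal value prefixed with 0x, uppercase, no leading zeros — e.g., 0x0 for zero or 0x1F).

Byte[0]=72: 1-byte. pending=0, acc=0x0
Byte[1]=5B: 1-byte. pending=0, acc=0x0
Byte[2]=F0: 4-byte lead. pending=3, acc=0x0

Answer: 3 0x0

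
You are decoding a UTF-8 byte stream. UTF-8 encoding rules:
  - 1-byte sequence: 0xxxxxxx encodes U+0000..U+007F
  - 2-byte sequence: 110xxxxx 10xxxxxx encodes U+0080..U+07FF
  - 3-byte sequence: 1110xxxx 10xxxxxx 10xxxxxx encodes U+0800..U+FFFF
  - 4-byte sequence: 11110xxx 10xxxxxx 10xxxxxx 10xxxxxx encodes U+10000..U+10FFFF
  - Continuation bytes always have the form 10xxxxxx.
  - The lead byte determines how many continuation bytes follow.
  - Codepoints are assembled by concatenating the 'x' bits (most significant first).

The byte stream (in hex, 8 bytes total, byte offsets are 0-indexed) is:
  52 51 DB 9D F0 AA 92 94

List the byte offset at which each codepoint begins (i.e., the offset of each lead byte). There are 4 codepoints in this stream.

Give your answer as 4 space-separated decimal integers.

Answer: 0 1 2 4

Derivation:
Byte[0]=52: 1-byte ASCII. cp=U+0052
Byte[1]=51: 1-byte ASCII. cp=U+0051
Byte[2]=DB: 2-byte lead, need 1 cont bytes. acc=0x1B
Byte[3]=9D: continuation. acc=(acc<<6)|0x1D=0x6DD
Completed: cp=U+06DD (starts at byte 2)
Byte[4]=F0: 4-byte lead, need 3 cont bytes. acc=0x0
Byte[5]=AA: continuation. acc=(acc<<6)|0x2A=0x2A
Byte[6]=92: continuation. acc=(acc<<6)|0x12=0xA92
Byte[7]=94: continuation. acc=(acc<<6)|0x14=0x2A494
Completed: cp=U+2A494 (starts at byte 4)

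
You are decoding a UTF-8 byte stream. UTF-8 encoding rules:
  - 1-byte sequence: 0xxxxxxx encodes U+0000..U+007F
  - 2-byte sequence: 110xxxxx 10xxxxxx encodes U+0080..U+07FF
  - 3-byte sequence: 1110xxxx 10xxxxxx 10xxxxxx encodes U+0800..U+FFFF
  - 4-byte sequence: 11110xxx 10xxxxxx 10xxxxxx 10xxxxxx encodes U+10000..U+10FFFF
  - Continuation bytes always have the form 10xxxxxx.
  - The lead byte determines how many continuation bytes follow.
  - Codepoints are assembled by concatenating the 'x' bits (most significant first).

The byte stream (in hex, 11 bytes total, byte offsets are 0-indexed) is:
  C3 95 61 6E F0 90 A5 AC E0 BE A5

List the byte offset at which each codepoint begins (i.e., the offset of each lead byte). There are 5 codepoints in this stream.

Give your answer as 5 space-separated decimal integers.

Byte[0]=C3: 2-byte lead, need 1 cont bytes. acc=0x3
Byte[1]=95: continuation. acc=(acc<<6)|0x15=0xD5
Completed: cp=U+00D5 (starts at byte 0)
Byte[2]=61: 1-byte ASCII. cp=U+0061
Byte[3]=6E: 1-byte ASCII. cp=U+006E
Byte[4]=F0: 4-byte lead, need 3 cont bytes. acc=0x0
Byte[5]=90: continuation. acc=(acc<<6)|0x10=0x10
Byte[6]=A5: continuation. acc=(acc<<6)|0x25=0x425
Byte[7]=AC: continuation. acc=(acc<<6)|0x2C=0x1096C
Completed: cp=U+1096C (starts at byte 4)
Byte[8]=E0: 3-byte lead, need 2 cont bytes. acc=0x0
Byte[9]=BE: continuation. acc=(acc<<6)|0x3E=0x3E
Byte[10]=A5: continuation. acc=(acc<<6)|0x25=0xFA5
Completed: cp=U+0FA5 (starts at byte 8)

Answer: 0 2 3 4 8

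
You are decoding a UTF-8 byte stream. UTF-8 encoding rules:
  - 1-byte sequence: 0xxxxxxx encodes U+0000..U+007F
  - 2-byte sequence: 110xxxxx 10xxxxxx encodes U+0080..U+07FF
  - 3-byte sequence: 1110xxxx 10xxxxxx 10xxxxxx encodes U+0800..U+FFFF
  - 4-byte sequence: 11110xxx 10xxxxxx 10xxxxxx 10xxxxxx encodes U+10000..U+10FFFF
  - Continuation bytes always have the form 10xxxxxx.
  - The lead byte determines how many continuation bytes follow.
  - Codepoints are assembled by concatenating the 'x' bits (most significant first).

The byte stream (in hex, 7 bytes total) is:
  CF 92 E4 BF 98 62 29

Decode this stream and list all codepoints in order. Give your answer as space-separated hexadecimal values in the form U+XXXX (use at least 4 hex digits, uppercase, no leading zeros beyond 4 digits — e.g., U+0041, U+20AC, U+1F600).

Byte[0]=CF: 2-byte lead, need 1 cont bytes. acc=0xF
Byte[1]=92: continuation. acc=(acc<<6)|0x12=0x3D2
Completed: cp=U+03D2 (starts at byte 0)
Byte[2]=E4: 3-byte lead, need 2 cont bytes. acc=0x4
Byte[3]=BF: continuation. acc=(acc<<6)|0x3F=0x13F
Byte[4]=98: continuation. acc=(acc<<6)|0x18=0x4FD8
Completed: cp=U+4FD8 (starts at byte 2)
Byte[5]=62: 1-byte ASCII. cp=U+0062
Byte[6]=29: 1-byte ASCII. cp=U+0029

Answer: U+03D2 U+4FD8 U+0062 U+0029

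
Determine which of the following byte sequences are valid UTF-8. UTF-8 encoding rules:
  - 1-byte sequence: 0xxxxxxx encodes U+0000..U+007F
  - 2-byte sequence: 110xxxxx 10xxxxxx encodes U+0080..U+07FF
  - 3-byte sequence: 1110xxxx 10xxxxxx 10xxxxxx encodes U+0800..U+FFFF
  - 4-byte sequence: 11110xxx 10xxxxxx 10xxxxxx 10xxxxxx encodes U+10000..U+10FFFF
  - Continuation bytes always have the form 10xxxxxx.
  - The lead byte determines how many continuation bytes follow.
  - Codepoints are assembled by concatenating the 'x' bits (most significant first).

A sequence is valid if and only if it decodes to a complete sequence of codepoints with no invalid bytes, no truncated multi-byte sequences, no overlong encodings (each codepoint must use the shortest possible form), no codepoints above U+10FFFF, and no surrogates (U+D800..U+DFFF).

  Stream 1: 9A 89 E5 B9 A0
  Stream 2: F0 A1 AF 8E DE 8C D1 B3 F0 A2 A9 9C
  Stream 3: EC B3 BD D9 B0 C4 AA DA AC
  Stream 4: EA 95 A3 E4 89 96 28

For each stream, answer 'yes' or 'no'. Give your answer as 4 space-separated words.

Answer: no yes yes yes

Derivation:
Stream 1: error at byte offset 0. INVALID
Stream 2: decodes cleanly. VALID
Stream 3: decodes cleanly. VALID
Stream 4: decodes cleanly. VALID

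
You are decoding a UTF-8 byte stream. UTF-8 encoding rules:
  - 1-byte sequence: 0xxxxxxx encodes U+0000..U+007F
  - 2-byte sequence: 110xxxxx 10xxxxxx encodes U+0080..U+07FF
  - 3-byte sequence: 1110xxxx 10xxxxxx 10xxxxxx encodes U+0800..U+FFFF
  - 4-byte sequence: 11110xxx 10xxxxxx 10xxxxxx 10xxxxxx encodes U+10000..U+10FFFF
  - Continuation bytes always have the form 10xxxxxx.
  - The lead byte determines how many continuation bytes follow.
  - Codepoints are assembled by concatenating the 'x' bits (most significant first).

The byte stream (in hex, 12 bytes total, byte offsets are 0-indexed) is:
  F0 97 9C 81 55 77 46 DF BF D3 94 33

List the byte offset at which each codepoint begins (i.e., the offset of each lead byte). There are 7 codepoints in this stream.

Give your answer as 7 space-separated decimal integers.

Answer: 0 4 5 6 7 9 11

Derivation:
Byte[0]=F0: 4-byte lead, need 3 cont bytes. acc=0x0
Byte[1]=97: continuation. acc=(acc<<6)|0x17=0x17
Byte[2]=9C: continuation. acc=(acc<<6)|0x1C=0x5DC
Byte[3]=81: continuation. acc=(acc<<6)|0x01=0x17701
Completed: cp=U+17701 (starts at byte 0)
Byte[4]=55: 1-byte ASCII. cp=U+0055
Byte[5]=77: 1-byte ASCII. cp=U+0077
Byte[6]=46: 1-byte ASCII. cp=U+0046
Byte[7]=DF: 2-byte lead, need 1 cont bytes. acc=0x1F
Byte[8]=BF: continuation. acc=(acc<<6)|0x3F=0x7FF
Completed: cp=U+07FF (starts at byte 7)
Byte[9]=D3: 2-byte lead, need 1 cont bytes. acc=0x13
Byte[10]=94: continuation. acc=(acc<<6)|0x14=0x4D4
Completed: cp=U+04D4 (starts at byte 9)
Byte[11]=33: 1-byte ASCII. cp=U+0033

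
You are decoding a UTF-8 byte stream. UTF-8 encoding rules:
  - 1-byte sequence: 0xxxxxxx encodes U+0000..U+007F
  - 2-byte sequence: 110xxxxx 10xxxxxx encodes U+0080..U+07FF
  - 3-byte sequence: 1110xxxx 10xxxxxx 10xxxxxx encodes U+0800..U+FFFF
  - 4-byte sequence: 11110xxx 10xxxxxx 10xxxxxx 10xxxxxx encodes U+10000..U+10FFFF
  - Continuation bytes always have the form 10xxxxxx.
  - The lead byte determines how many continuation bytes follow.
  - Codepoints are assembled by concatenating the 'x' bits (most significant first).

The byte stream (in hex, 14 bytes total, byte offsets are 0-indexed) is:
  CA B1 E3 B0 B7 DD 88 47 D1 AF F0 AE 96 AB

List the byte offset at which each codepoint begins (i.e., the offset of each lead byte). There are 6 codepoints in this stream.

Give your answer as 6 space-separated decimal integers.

Answer: 0 2 5 7 8 10

Derivation:
Byte[0]=CA: 2-byte lead, need 1 cont bytes. acc=0xA
Byte[1]=B1: continuation. acc=(acc<<6)|0x31=0x2B1
Completed: cp=U+02B1 (starts at byte 0)
Byte[2]=E3: 3-byte lead, need 2 cont bytes. acc=0x3
Byte[3]=B0: continuation. acc=(acc<<6)|0x30=0xF0
Byte[4]=B7: continuation. acc=(acc<<6)|0x37=0x3C37
Completed: cp=U+3C37 (starts at byte 2)
Byte[5]=DD: 2-byte lead, need 1 cont bytes. acc=0x1D
Byte[6]=88: continuation. acc=(acc<<6)|0x08=0x748
Completed: cp=U+0748 (starts at byte 5)
Byte[7]=47: 1-byte ASCII. cp=U+0047
Byte[8]=D1: 2-byte lead, need 1 cont bytes. acc=0x11
Byte[9]=AF: continuation. acc=(acc<<6)|0x2F=0x46F
Completed: cp=U+046F (starts at byte 8)
Byte[10]=F0: 4-byte lead, need 3 cont bytes. acc=0x0
Byte[11]=AE: continuation. acc=(acc<<6)|0x2E=0x2E
Byte[12]=96: continuation. acc=(acc<<6)|0x16=0xB96
Byte[13]=AB: continuation. acc=(acc<<6)|0x2B=0x2E5AB
Completed: cp=U+2E5AB (starts at byte 10)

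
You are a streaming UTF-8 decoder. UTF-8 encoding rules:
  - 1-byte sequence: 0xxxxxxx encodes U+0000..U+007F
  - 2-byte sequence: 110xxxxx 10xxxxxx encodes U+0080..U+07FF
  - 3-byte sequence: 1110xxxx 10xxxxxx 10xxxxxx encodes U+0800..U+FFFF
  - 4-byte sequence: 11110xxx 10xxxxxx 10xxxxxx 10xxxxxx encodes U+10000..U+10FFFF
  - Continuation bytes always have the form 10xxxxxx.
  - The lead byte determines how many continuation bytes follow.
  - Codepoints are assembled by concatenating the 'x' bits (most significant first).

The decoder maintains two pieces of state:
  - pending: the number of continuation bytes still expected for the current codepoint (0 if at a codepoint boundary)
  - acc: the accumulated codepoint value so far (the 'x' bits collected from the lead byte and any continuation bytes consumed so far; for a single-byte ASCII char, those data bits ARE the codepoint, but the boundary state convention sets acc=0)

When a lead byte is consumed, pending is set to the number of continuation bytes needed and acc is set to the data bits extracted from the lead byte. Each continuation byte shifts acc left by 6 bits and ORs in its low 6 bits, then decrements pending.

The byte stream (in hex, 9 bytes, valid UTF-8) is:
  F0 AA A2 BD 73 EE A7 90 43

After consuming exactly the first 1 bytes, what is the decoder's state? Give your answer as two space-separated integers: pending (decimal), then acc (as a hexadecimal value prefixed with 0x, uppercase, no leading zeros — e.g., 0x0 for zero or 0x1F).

Answer: 3 0x0

Derivation:
Byte[0]=F0: 4-byte lead. pending=3, acc=0x0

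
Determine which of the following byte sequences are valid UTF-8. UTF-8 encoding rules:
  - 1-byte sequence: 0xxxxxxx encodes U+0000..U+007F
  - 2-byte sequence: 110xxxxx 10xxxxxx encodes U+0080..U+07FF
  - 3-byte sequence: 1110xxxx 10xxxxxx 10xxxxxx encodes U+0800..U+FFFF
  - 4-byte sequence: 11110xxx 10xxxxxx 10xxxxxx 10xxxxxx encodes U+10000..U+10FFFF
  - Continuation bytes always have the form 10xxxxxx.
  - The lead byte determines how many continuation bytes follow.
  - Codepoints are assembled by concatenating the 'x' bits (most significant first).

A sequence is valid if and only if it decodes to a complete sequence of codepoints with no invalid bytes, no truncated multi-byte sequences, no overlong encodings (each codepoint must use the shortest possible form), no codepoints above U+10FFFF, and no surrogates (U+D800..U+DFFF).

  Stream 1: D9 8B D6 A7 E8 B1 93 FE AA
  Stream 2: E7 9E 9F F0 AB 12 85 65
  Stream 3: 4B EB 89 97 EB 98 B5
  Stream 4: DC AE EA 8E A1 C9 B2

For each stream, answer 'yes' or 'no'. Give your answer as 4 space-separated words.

Stream 1: error at byte offset 7. INVALID
Stream 2: error at byte offset 5. INVALID
Stream 3: decodes cleanly. VALID
Stream 4: decodes cleanly. VALID

Answer: no no yes yes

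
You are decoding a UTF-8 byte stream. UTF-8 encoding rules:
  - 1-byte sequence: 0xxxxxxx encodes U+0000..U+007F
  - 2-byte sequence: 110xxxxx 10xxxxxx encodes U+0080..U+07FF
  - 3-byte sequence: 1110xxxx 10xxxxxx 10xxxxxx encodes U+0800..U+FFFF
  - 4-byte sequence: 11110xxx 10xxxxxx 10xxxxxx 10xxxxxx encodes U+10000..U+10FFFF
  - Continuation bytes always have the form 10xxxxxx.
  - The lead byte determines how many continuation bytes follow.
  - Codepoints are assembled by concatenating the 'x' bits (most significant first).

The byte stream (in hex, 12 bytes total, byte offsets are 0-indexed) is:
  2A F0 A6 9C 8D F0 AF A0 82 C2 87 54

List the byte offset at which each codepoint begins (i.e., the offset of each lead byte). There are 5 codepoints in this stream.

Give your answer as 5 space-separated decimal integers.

Byte[0]=2A: 1-byte ASCII. cp=U+002A
Byte[1]=F0: 4-byte lead, need 3 cont bytes. acc=0x0
Byte[2]=A6: continuation. acc=(acc<<6)|0x26=0x26
Byte[3]=9C: continuation. acc=(acc<<6)|0x1C=0x99C
Byte[4]=8D: continuation. acc=(acc<<6)|0x0D=0x2670D
Completed: cp=U+2670D (starts at byte 1)
Byte[5]=F0: 4-byte lead, need 3 cont bytes. acc=0x0
Byte[6]=AF: continuation. acc=(acc<<6)|0x2F=0x2F
Byte[7]=A0: continuation. acc=(acc<<6)|0x20=0xBE0
Byte[8]=82: continuation. acc=(acc<<6)|0x02=0x2F802
Completed: cp=U+2F802 (starts at byte 5)
Byte[9]=C2: 2-byte lead, need 1 cont bytes. acc=0x2
Byte[10]=87: continuation. acc=(acc<<6)|0x07=0x87
Completed: cp=U+0087 (starts at byte 9)
Byte[11]=54: 1-byte ASCII. cp=U+0054

Answer: 0 1 5 9 11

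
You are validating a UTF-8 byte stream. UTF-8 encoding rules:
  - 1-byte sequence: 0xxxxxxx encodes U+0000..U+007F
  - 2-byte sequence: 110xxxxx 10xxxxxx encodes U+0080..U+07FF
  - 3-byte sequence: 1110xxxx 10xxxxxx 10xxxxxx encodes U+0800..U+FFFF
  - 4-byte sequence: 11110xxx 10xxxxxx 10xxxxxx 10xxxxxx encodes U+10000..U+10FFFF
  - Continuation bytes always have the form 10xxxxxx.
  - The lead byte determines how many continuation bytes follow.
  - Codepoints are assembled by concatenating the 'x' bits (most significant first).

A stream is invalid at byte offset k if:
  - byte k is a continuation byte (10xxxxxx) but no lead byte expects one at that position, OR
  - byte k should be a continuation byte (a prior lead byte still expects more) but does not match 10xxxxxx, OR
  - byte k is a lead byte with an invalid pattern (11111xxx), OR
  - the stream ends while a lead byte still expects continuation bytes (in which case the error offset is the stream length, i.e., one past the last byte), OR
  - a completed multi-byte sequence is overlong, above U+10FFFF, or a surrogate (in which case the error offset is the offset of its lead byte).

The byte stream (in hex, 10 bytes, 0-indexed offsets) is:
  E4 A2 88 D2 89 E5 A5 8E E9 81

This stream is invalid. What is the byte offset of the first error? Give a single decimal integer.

Byte[0]=E4: 3-byte lead, need 2 cont bytes. acc=0x4
Byte[1]=A2: continuation. acc=(acc<<6)|0x22=0x122
Byte[2]=88: continuation. acc=(acc<<6)|0x08=0x4888
Completed: cp=U+4888 (starts at byte 0)
Byte[3]=D2: 2-byte lead, need 1 cont bytes. acc=0x12
Byte[4]=89: continuation. acc=(acc<<6)|0x09=0x489
Completed: cp=U+0489 (starts at byte 3)
Byte[5]=E5: 3-byte lead, need 2 cont bytes. acc=0x5
Byte[6]=A5: continuation. acc=(acc<<6)|0x25=0x165
Byte[7]=8E: continuation. acc=(acc<<6)|0x0E=0x594E
Completed: cp=U+594E (starts at byte 5)
Byte[8]=E9: 3-byte lead, need 2 cont bytes. acc=0x9
Byte[9]=81: continuation. acc=(acc<<6)|0x01=0x241
Byte[10]: stream ended, expected continuation. INVALID

Answer: 10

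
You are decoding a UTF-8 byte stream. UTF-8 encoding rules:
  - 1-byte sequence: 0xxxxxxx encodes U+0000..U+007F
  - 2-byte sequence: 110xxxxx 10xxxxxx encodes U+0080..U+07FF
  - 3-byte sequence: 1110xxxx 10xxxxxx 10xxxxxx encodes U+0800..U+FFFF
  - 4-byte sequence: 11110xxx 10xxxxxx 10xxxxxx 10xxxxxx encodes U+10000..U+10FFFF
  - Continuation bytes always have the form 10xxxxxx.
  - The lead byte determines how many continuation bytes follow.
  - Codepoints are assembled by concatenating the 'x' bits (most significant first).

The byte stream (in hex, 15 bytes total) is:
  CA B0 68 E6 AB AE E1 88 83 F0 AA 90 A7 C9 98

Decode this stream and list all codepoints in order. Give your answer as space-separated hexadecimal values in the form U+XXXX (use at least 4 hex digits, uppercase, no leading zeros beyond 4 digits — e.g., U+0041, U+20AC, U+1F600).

Answer: U+02B0 U+0068 U+6AEE U+1203 U+2A427 U+0258

Derivation:
Byte[0]=CA: 2-byte lead, need 1 cont bytes. acc=0xA
Byte[1]=B0: continuation. acc=(acc<<6)|0x30=0x2B0
Completed: cp=U+02B0 (starts at byte 0)
Byte[2]=68: 1-byte ASCII. cp=U+0068
Byte[3]=E6: 3-byte lead, need 2 cont bytes. acc=0x6
Byte[4]=AB: continuation. acc=(acc<<6)|0x2B=0x1AB
Byte[5]=AE: continuation. acc=(acc<<6)|0x2E=0x6AEE
Completed: cp=U+6AEE (starts at byte 3)
Byte[6]=E1: 3-byte lead, need 2 cont bytes. acc=0x1
Byte[7]=88: continuation. acc=(acc<<6)|0x08=0x48
Byte[8]=83: continuation. acc=(acc<<6)|0x03=0x1203
Completed: cp=U+1203 (starts at byte 6)
Byte[9]=F0: 4-byte lead, need 3 cont bytes. acc=0x0
Byte[10]=AA: continuation. acc=(acc<<6)|0x2A=0x2A
Byte[11]=90: continuation. acc=(acc<<6)|0x10=0xA90
Byte[12]=A7: continuation. acc=(acc<<6)|0x27=0x2A427
Completed: cp=U+2A427 (starts at byte 9)
Byte[13]=C9: 2-byte lead, need 1 cont bytes. acc=0x9
Byte[14]=98: continuation. acc=(acc<<6)|0x18=0x258
Completed: cp=U+0258 (starts at byte 13)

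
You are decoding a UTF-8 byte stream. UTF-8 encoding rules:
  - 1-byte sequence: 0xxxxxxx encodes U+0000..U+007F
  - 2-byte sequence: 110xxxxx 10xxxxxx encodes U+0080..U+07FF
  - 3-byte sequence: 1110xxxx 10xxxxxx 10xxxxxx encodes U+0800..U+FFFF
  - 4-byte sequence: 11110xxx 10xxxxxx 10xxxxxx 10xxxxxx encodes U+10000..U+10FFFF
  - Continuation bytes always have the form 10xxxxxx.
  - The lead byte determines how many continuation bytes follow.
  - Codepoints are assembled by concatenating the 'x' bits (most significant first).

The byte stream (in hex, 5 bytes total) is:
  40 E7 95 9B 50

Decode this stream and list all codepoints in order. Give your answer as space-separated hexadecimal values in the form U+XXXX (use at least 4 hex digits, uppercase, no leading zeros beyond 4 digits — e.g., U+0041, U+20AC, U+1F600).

Byte[0]=40: 1-byte ASCII. cp=U+0040
Byte[1]=E7: 3-byte lead, need 2 cont bytes. acc=0x7
Byte[2]=95: continuation. acc=(acc<<6)|0x15=0x1D5
Byte[3]=9B: continuation. acc=(acc<<6)|0x1B=0x755B
Completed: cp=U+755B (starts at byte 1)
Byte[4]=50: 1-byte ASCII. cp=U+0050

Answer: U+0040 U+755B U+0050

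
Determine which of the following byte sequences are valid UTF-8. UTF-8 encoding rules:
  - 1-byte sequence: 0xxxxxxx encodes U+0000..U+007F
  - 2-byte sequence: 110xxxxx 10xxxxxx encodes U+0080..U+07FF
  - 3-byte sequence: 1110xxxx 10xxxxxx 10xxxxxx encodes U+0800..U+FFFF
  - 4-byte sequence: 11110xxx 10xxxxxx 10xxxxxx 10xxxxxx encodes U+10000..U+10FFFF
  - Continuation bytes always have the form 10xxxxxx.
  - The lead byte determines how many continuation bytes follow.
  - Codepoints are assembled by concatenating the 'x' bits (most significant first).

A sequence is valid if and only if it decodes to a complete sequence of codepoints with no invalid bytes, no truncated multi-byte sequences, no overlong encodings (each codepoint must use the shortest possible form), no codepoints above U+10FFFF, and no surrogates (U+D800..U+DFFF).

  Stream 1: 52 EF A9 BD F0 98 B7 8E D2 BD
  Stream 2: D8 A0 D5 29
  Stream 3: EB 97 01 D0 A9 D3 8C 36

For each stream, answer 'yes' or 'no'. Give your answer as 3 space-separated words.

Answer: yes no no

Derivation:
Stream 1: decodes cleanly. VALID
Stream 2: error at byte offset 3. INVALID
Stream 3: error at byte offset 2. INVALID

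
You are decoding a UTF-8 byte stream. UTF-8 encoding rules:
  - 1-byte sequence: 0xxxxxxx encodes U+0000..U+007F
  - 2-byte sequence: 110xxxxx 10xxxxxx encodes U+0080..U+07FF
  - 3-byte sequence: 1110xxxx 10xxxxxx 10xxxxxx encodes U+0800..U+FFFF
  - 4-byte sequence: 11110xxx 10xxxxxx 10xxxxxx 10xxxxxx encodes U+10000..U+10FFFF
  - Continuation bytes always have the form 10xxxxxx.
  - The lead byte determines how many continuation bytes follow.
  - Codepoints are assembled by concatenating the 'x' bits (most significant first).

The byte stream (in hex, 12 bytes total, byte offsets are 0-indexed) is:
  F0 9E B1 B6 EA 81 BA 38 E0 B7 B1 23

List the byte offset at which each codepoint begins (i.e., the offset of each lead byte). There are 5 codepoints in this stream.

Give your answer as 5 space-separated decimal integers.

Answer: 0 4 7 8 11

Derivation:
Byte[0]=F0: 4-byte lead, need 3 cont bytes. acc=0x0
Byte[1]=9E: continuation. acc=(acc<<6)|0x1E=0x1E
Byte[2]=B1: continuation. acc=(acc<<6)|0x31=0x7B1
Byte[3]=B6: continuation. acc=(acc<<6)|0x36=0x1EC76
Completed: cp=U+1EC76 (starts at byte 0)
Byte[4]=EA: 3-byte lead, need 2 cont bytes. acc=0xA
Byte[5]=81: continuation. acc=(acc<<6)|0x01=0x281
Byte[6]=BA: continuation. acc=(acc<<6)|0x3A=0xA07A
Completed: cp=U+A07A (starts at byte 4)
Byte[7]=38: 1-byte ASCII. cp=U+0038
Byte[8]=E0: 3-byte lead, need 2 cont bytes. acc=0x0
Byte[9]=B7: continuation. acc=(acc<<6)|0x37=0x37
Byte[10]=B1: continuation. acc=(acc<<6)|0x31=0xDF1
Completed: cp=U+0DF1 (starts at byte 8)
Byte[11]=23: 1-byte ASCII. cp=U+0023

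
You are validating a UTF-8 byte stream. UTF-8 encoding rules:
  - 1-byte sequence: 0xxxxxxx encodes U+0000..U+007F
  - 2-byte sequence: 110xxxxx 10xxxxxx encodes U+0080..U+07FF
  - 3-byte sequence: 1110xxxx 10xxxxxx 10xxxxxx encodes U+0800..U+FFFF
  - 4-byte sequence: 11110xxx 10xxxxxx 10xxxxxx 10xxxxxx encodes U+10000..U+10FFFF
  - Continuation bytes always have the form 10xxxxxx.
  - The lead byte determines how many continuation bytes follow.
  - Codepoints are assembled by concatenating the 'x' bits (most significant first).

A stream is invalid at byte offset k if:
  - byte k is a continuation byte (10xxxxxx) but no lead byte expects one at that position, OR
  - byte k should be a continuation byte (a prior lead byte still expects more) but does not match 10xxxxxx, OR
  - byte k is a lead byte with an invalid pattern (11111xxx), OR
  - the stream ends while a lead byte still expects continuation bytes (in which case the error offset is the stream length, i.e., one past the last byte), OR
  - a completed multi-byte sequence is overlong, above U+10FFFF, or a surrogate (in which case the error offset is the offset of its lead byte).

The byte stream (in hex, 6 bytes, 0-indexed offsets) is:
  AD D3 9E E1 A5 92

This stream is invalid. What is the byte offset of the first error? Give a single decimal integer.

Byte[0]=AD: INVALID lead byte (not 0xxx/110x/1110/11110)

Answer: 0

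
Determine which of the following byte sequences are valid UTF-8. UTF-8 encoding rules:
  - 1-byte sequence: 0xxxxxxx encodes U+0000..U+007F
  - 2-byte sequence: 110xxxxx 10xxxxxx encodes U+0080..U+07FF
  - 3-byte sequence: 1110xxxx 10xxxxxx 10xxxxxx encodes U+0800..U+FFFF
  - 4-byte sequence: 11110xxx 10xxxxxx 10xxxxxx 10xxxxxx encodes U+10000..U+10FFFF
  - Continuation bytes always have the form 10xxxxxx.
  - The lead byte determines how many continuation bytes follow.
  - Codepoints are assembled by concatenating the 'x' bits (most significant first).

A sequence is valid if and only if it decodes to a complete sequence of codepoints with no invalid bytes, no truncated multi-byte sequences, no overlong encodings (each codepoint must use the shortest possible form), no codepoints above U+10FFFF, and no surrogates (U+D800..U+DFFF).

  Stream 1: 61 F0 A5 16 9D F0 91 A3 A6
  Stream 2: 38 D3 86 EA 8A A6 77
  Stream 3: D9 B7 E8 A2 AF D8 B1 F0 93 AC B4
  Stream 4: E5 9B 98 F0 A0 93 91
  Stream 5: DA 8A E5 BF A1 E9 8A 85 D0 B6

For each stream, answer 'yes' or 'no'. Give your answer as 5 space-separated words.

Stream 1: error at byte offset 3. INVALID
Stream 2: decodes cleanly. VALID
Stream 3: decodes cleanly. VALID
Stream 4: decodes cleanly. VALID
Stream 5: decodes cleanly. VALID

Answer: no yes yes yes yes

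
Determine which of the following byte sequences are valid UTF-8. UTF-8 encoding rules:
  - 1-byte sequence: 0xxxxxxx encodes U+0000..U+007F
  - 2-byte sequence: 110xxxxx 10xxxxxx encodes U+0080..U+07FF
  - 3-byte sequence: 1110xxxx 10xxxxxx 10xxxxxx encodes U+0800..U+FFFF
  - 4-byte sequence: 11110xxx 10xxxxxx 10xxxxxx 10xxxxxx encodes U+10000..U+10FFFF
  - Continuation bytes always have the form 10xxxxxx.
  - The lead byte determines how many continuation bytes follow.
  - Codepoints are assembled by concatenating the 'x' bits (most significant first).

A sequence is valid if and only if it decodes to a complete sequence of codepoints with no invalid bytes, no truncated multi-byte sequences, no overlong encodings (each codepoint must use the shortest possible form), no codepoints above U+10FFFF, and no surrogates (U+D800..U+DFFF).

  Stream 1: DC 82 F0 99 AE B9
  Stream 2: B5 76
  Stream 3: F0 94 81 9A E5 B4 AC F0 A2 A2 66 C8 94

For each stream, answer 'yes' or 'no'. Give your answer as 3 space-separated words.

Answer: yes no no

Derivation:
Stream 1: decodes cleanly. VALID
Stream 2: error at byte offset 0. INVALID
Stream 3: error at byte offset 10. INVALID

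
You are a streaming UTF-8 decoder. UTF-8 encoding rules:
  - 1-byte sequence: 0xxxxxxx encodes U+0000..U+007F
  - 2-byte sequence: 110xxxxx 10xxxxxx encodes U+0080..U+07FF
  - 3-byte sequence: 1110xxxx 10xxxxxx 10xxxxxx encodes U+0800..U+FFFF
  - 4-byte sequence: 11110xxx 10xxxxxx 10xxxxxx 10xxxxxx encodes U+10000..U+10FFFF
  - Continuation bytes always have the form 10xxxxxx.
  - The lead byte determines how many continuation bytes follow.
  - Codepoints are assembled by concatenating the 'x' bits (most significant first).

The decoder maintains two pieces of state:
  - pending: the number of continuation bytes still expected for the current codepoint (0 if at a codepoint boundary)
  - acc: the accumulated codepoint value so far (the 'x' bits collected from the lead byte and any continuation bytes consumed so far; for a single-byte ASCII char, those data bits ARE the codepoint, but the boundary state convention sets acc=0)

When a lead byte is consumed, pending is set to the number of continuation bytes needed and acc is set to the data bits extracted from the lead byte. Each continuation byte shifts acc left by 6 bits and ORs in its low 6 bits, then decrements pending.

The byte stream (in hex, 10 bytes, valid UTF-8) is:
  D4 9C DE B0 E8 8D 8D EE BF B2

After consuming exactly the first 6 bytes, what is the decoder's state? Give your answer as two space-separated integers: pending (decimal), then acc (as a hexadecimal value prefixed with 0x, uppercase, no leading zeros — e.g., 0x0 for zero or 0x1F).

Byte[0]=D4: 2-byte lead. pending=1, acc=0x14
Byte[1]=9C: continuation. acc=(acc<<6)|0x1C=0x51C, pending=0
Byte[2]=DE: 2-byte lead. pending=1, acc=0x1E
Byte[3]=B0: continuation. acc=(acc<<6)|0x30=0x7B0, pending=0
Byte[4]=E8: 3-byte lead. pending=2, acc=0x8
Byte[5]=8D: continuation. acc=(acc<<6)|0x0D=0x20D, pending=1

Answer: 1 0x20D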